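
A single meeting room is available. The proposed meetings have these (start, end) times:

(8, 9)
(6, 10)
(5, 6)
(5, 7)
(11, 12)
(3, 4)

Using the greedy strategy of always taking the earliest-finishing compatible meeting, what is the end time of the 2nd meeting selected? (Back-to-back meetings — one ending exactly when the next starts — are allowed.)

By end time: (3,4), (5,6), (5,7), (8,9), (6,10), (11,12).
Pick (3,4); next start ≥ 4 → (5,6); next start ≥ 6 → (8,9); next start ≥ 9 → (11,12).
Selected: (3,4) (5,6) (8,9) (11,12)

6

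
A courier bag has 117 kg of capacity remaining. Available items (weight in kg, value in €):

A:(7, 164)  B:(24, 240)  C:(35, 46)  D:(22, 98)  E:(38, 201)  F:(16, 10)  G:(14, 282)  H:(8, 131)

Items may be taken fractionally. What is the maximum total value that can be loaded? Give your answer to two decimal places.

Greedy by value/weight ratio, highest first.
Order: A (164/7=23.43) > G (282/14=20.14) > H (131/8=16.38) > B (240/24=10.00) > E (201/38=5.29) > D (98/22=4.45) > C (46/35=1.31) > F (10/16=0.62)
Fill: take A (7 @ 164) → take G (14 @ 282) → take H (8 @ 131) → take B (24 @ 240) → take E (38 @ 201) → take D (22 @ 98) → take 4/35 of C → 5.26; 117/117 used.
Total value = 1121.26

1121.26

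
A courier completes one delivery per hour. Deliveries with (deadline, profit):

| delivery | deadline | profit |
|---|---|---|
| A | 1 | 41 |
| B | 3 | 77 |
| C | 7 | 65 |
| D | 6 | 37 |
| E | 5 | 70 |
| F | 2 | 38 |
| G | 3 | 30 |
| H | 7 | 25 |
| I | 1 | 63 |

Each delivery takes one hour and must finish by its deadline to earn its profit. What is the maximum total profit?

375

Sort by profit descending; place each in the latest free slot ≤ its deadline.
By profit: B(d3,77), E(d5,70), C(d7,65), I(d1,63), A(d1,41), F(d2,38), D(d6,37), G(d3,30), H(d7,25)
B→slot 3; E→slot 5; C→slot 7; I→slot 1; A skipped; F→slot 2; D→slot 6; G skipped; H→slot 4.
Profit = 63 + 38 + 77 + 25 + 70 + 37 + 65 = 375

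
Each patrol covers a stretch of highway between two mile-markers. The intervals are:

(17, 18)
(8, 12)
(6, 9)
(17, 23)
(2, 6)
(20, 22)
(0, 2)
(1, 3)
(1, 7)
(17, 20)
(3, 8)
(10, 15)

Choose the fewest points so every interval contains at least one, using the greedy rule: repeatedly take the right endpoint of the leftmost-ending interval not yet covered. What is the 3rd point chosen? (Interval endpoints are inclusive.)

15

Sort by right endpoint; whenever an interval is uncovered, place a point at its right end.
By right end: [0,2]  [1,3]  [2,6]  [1,7]  [3,8]  [6,9]  [8,12]  [10,15]  [17,18]  [17,20]  [20,22]  [17,23]
[0,2] uncovered → point at 2; [3,8] uncovered → point at 8; [10,15] uncovered → point at 15; [17,18] uncovered → point at 18; [20,22] uncovered → point at 22.
Points: 2, 8, 15, 18, 22 (5 total).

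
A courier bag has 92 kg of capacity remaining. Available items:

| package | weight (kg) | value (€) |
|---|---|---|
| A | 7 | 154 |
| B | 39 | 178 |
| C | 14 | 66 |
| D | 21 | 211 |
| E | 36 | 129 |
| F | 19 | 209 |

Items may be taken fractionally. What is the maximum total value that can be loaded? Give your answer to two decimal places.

781.49

Order: A (154/7=22.00) > F (209/19=11.00) > D (211/21=10.05) > C (66/14=4.71) > B (178/39=4.56) > E (129/36=3.58)
Fill: take A (7 @ 154) → take F (19 @ 209) → take D (21 @ 211) → take C (14 @ 66) → take 31/39 of B → 141.49; 92/92 used.
Total value = 781.49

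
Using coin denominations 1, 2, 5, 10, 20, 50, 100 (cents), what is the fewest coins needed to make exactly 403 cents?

6

403 = 4×100 + 1×2 + 1×1
Total coins = 4 + 1 + 1 = 6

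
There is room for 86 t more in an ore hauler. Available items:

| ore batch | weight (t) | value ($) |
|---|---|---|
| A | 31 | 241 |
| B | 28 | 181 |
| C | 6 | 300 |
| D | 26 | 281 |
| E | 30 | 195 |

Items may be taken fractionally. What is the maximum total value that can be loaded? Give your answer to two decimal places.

Sort by value per unit weight and fill in that order.
Order: C (300/6=50.00) > D (281/26=10.81) > A (241/31=7.77) > E (195/30=6.50) > B (181/28=6.46)
Fill: take C (6 @ 300) → take D (26 @ 281) → take A (31 @ 241) → take 23/30 of E → 149.50; 86/86 used.
Total value = 971.50

971.50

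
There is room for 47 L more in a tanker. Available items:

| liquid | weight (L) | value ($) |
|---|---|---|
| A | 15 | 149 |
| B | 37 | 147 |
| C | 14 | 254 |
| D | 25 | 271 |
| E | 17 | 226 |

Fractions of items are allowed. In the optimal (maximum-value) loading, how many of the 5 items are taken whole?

Greedy by value/weight ratio, highest first.
Ratios (sorted): C 18.14, E 13.29, D 10.84, A 9.93, B 3.97
take C (14 @ 254); take E (17 @ 226); take 16/25 of D → 173.44. Capacity used 47/47.
2 item(s) taken whole; one partial (take 16/25 of D).

2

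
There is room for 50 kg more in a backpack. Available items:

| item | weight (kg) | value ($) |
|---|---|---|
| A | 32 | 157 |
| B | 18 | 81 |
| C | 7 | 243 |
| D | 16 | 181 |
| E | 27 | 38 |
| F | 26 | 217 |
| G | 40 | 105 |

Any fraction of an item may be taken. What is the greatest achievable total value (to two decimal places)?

645.91

Order: C (243/7=34.71) > D (181/16=11.31) > F (217/26=8.35) > A (157/32=4.91) > B (81/18=4.50) > G (105/40=2.62) > E (38/27=1.41)
Fill: take C (7 @ 243) → take D (16 @ 181) → take F (26 @ 217) → take 1/32 of A → 4.91; 50/50 used.
Total value = 645.91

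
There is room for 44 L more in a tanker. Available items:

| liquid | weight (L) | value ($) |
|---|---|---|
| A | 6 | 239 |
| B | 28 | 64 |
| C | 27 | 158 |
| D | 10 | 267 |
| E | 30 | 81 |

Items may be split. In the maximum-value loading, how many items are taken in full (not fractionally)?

Order: A (239/6=39.83) > D (267/10=26.70) > C (158/27=5.85) > E (81/30=2.70) > B (64/28=2.29)
Fill: take A (6 @ 239) → take D (10 @ 267) → take C (27 @ 158) → take 1/30 of E → 2.70; 44/44 used.
3 item(s) taken whole; one partial (take 1/30 of E).

3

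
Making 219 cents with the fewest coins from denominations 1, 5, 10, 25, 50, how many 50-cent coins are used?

4

Greedy: take as many of the largest coin as possible, then repeat with the remainder.
219 = 4×50 + 1×10 + 1×5 + 4×1
Count of 50: 4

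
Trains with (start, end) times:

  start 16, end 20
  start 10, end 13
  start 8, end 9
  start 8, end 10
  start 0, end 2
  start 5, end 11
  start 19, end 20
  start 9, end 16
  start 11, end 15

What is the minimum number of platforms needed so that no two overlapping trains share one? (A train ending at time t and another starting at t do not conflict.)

The answer is the maximum number of intervals overlapping at any instant.
starts: [0, 5, 8, 8, 9, 10, 11, 16, 19]
ends:   [2, 9, 10, 11, 13, 15, 16, 20, 20]
s0→1 e2→0 s5→1 s8→2 s8→3  — peak 3.

3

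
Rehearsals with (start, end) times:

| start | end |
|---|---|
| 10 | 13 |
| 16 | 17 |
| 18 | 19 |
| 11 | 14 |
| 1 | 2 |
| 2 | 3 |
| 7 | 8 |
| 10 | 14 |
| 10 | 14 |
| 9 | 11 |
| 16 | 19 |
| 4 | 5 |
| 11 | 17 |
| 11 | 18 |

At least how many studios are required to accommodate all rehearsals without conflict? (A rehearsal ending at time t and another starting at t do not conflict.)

Count concurrent intervals with a sweep; the peak is the room count.
Events (time:±→running): 1:+→1 2:-→0 2:+→1 3:-→0 4:+→1 5:-→0 7:+→1 8:-→0 9:+→1 10:+→2 10:+→3 10:+→4 11:-→3 11:+→4 11:+→5 11:+→6 … peak 6.

6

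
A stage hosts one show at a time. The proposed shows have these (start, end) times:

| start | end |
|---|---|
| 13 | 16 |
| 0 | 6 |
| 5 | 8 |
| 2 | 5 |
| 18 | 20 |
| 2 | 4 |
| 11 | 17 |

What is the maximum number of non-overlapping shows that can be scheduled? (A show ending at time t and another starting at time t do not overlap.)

By end time: (2,4), (2,5), (0,6), (5,8), (13,16), (11,17), (18,20).
Pick (2,4); next start ≥ 4 → (5,8); next start ≥ 8 → (13,16); next start ≥ 16 → (18,20).
Selected 4 shows.

4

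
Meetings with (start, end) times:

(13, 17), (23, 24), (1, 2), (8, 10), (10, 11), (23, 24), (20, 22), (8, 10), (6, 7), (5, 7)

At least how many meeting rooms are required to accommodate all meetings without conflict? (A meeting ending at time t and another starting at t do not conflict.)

2

The answer is the maximum number of intervals overlapping at any instant.
Events (time:±→running): 1:+→1 2:-→0 5:+→1 6:+→2 … peak 2.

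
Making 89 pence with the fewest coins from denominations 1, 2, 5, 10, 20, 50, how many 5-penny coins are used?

89 = 1×50 + 1×20 + 1×10 + 1×5 + 2×2
Count of 5: 1

1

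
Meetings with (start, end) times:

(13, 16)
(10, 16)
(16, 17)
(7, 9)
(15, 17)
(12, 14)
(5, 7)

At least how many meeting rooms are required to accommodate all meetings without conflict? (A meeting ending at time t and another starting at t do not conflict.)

3

The answer is the maximum number of intervals overlapping at any instant.
starts: [5, 7, 10, 12, 13, 15, 16]
ends:   [7, 9, 14, 16, 16, 17, 17]
s5→1 e7→0 s7→1 e9→0 s10→1 s12→2 s13→3  — peak 3.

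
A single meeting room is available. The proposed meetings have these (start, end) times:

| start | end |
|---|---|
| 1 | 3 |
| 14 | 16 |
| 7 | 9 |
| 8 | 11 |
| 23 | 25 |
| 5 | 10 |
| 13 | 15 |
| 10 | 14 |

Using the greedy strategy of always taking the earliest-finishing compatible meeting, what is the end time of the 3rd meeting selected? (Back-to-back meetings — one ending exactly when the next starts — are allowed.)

By end time: (1,3), (7,9), (5,10), (8,11), (10,14), (13,15), (14,16), (23,25).
Pick (1,3); next start ≥ 3 → (7,9); next start ≥ 9 → (10,14); next start ≥ 14 → (14,16); next start ≥ 16 → (23,25).
Selected: (1,3) (7,9) (10,14) (14,16) (23,25)

14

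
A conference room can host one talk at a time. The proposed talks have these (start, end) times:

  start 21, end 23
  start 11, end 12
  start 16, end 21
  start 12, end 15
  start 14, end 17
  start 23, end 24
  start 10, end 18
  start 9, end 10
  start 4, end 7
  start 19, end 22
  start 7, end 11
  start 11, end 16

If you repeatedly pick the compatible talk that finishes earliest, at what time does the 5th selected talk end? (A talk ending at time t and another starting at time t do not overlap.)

By end time: (4,7), (9,10), (7,11), (11,12), (12,15), (11,16), (14,17), (10,18), (16,21), (19,22), (21,23), (23,24).
Pick (4,7); next start ≥ 7 → (9,10); next start ≥ 10 → (11,12); next start ≥ 12 → (12,15); next start ≥ 15 → (16,21); next start ≥ 21 → (21,23); next start ≥ 23 → (23,24).
Selected: (4,7) (9,10) (11,12) (12,15) (16,21) (21,23) (23,24)

21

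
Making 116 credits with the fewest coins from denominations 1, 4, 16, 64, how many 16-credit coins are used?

3

116 = 1×64 + 3×16 + 1×4
Count of 16: 3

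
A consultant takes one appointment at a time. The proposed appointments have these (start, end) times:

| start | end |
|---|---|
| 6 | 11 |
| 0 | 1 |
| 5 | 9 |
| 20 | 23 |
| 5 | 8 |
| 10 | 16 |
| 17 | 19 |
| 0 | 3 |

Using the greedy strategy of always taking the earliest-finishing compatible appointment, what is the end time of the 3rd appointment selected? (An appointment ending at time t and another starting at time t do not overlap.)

Sorted by end: (0,1)  (0,3)  (5,8)  (5,9)  (6,11)  (10,16)  (17,19)  (20,23)
take (0,1); skip (0,3); take (5,8); take (10,16); take (17,19); take (20,23).
Selected: (0,1) (5,8) (10,16) (17,19) (20,23)

16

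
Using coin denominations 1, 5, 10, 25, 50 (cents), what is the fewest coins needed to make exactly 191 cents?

191 − 3×50→41 − 1×25→16 − 1×10→6 − 1×5→1 − 1×1→0
Total coins = 3 + 1 + 1 + 1 + 1 = 7

7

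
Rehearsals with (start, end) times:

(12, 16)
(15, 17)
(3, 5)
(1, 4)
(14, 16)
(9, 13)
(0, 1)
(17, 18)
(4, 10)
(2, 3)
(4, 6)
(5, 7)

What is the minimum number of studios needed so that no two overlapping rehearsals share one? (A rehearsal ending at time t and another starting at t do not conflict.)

3

starts: [0, 1, 2, 3, 4, 4, 5, 9, 12, 14, 15, 17]
ends:   [1, 3, 4, 5, 6, 7, 10, 13, 16, 16, 17, 18]
s0→1 e1→0 s1→1 s2→2 e3→1 s3→2 e4→1 s4→2 s4→3  — peak 3.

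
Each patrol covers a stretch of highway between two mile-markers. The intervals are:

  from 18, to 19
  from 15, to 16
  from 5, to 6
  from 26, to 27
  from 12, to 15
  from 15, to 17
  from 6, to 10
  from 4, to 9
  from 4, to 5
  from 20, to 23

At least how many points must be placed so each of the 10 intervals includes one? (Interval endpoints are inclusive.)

6

Process intervals by earliest right end; each time one isn't hit yet, stab at its right endpoint.
By right end: [4,5]  [5,6]  [4,9]  [6,10]  [12,15]  [15,16]  [15,17]  [18,19]  [20,23]  [26,27]
[4,5] uncovered → point at 5; [6,10] uncovered → point at 10; [12,15] uncovered → point at 15; [18,19] uncovered → point at 19; [20,23] uncovered → point at 23; [26,27] uncovered → point at 27.
Points: 5, 10, 15, 19, 23, 27 (6 total).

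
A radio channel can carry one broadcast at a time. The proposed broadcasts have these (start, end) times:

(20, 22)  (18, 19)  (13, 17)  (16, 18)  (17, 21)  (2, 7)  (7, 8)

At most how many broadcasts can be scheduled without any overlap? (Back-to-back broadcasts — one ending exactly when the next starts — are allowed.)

Sort by end time and greedily take each interval whose start is ≥ the last chosen end.
Sorted by end: (2,7)  (7,8)  (13,17)  (16,18)  (18,19)  (17,21)  (20,22)
take (2,7); take (7,8); take (13,17); take (18,19); take (20,22).
Selected 5 broadcasts.

5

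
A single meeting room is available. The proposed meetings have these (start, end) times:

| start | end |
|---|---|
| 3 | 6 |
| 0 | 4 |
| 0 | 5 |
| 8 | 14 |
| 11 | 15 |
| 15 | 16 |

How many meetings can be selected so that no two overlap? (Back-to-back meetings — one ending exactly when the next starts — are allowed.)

Greedy by earliest finish: after sorting by end time, pick each interval compatible with the last pick.
By end time: (0,4), (0,5), (3,6), (8,14), (11,15), (15,16).
Pick (0,4); next start ≥ 4 → (8,14); next start ≥ 14 → (15,16).
Selected 3 meetings.

3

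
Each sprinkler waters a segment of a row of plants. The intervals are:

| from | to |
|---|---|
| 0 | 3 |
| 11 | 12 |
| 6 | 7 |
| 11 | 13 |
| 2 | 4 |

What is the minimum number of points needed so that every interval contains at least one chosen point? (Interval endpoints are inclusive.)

3

Process intervals by earliest right end; each time one isn't hit yet, stab at its right endpoint.
Sorted: [0,3] [2,4] [6,7] [11,12] [11,13]
{[0,3],[2,4]} hit by 3; {[6,7]} hit by 7; {[11,12],[11,13]} hit by 12.
Points: 3, 7, 12 (3 total).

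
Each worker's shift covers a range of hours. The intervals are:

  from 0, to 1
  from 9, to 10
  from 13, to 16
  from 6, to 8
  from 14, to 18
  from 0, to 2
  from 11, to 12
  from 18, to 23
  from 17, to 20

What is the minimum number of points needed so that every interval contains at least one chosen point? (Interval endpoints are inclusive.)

6

Sort by right endpoint; whenever an interval is uncovered, place a point at its right end.
Sorted: [0,1] [0,2] [6,8] [9,10] [11,12] [13,16] [14,18] [17,20] [18,23]
{[0,1],[0,2]} hit by 1; {[6,8]} hit by 8; {[9,10]} hit by 10; {[11,12]} hit by 12; {[13,16],[14,18]} hit by 16; {[17,20],[18,23]} hit by 20.
Points: 1, 8, 10, 12, 16, 20 (6 total).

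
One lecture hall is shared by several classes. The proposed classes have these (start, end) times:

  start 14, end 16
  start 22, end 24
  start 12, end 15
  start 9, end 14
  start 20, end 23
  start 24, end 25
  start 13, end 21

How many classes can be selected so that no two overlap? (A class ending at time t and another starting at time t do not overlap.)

Sorted by end: (9,14)  (12,15)  (14,16)  (13,21)  (20,23)  (22,24)  (24,25)
take (9,14); take (14,16); skip (13,21); take (20,23); take (24,25).
Selected 4 classes.

4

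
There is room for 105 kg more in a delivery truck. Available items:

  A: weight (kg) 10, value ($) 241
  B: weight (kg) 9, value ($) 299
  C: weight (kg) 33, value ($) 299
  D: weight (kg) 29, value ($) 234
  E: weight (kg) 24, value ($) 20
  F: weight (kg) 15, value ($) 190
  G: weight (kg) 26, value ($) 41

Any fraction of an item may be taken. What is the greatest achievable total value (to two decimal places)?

1277.19

Greedy by value/weight ratio, highest first.
Ratios (sorted): B 33.22, A 24.10, F 12.67, C 9.06, D 8.07, G 1.58, E 0.83
take B (9 @ 299); take A (10 @ 241); take F (15 @ 190); take C (33 @ 299); take D (29 @ 234); take 9/26 of G → 14.19. Capacity used 105/105.
Total value = 1277.19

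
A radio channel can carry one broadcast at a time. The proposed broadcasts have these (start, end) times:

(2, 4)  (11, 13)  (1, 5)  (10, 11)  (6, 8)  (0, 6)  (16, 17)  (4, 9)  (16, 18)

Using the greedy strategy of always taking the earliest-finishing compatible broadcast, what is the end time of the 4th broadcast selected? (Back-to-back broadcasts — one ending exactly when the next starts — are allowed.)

By end time: (2,4), (1,5), (0,6), (6,8), (4,9), (10,11), (11,13), (16,17), (16,18).
Pick (2,4); next start ≥ 4 → (6,8); next start ≥ 8 → (10,11); next start ≥ 11 → (11,13); next start ≥ 13 → (16,17).
Selected: (2,4) (6,8) (10,11) (11,13) (16,17)

13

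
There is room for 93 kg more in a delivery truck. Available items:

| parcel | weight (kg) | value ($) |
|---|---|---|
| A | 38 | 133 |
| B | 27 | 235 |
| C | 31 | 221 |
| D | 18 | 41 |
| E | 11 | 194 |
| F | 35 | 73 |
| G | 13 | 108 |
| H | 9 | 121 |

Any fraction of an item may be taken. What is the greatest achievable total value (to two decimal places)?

886.00

Order: E (194/11=17.64) > H (121/9=13.44) > B (235/27=8.70) > G (108/13=8.31) > C (221/31=7.13) > A (133/38=3.50) > D (41/18=2.28) > F (73/35=2.09)
Fill: take E (11 @ 194) → take H (9 @ 121) → take B (27 @ 235) → take G (13 @ 108) → take C (31 @ 221) → take 2/38 of A → 7.00; 93/93 used.
Total value = 886.00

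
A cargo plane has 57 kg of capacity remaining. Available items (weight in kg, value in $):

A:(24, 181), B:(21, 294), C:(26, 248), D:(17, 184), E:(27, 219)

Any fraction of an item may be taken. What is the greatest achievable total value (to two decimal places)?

Ratios (sorted): B 14.00, D 10.82, C 9.54, E 8.11, A 7.54
take B (21 @ 294); take D (17 @ 184); take 19/26 of C → 181.23. Capacity used 57/57.
Total value = 659.23

659.23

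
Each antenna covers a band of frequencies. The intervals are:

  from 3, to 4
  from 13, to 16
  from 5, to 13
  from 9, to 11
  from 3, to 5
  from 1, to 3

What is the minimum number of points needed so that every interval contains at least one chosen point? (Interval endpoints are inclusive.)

3

Sorted: [1,3] [3,4] [3,5] [9,11] [5,13] [13,16]
{[1,3],[3,4],[3,5]} hit by 3; {[9,11],[5,13]} hit by 11; {[13,16]} hit by 16.
Points: 3, 11, 16 (3 total).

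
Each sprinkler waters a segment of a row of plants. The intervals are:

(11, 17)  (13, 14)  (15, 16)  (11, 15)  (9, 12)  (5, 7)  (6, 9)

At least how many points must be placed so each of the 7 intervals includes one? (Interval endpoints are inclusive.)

Sort by right endpoint; whenever an interval is uncovered, place a point at its right end.
By right end: [5,7]  [6,9]  [9,12]  [13,14]  [11,15]  [15,16]  [11,17]
[5,7] uncovered → point at 7; [9,12] uncovered → point at 12; [13,14] uncovered → point at 14; [15,16] uncovered → point at 16.
Points: 7, 12, 14, 16 (4 total).

4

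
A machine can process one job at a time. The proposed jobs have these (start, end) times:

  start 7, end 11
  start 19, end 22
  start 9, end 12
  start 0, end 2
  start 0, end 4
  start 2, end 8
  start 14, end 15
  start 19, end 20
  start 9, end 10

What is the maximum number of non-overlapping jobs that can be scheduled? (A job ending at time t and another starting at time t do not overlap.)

Sorted by end: (0,2)  (0,4)  (2,8)  (9,10)  (7,11)  (9,12)  (14,15)  (19,20)  (19,22)
take (0,2); skip (0,4); take (2,8); take (9,10); skip (7,11); take (14,15); take (19,20).
Selected 5 jobs.

5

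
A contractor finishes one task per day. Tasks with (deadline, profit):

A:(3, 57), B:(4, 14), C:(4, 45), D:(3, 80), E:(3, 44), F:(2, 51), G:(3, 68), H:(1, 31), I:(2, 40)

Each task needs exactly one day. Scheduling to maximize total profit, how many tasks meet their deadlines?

4

Profit order: D=80 G=68 A=57 F=51 C=45 E=44 I=40 H=31 B=14
Assign: D→slot 3, G→slot 2, A→slot 1, F skipped, C→slot 4, E skipped, I skipped, H skipped, B skipped.
Slots: [1:A] [2:G] [3:D] [4:C]
4 of 9 scheduled.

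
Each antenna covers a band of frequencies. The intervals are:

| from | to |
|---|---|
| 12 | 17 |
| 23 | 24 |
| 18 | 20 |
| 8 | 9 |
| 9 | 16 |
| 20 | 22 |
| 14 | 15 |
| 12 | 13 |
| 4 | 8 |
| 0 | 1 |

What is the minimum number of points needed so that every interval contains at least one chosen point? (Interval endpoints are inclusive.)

6

By right end: [0,1]  [4,8]  [8,9]  [12,13]  [14,15]  [9,16]  [12,17]  [18,20]  [20,22]  [23,24]
[0,1] uncovered → point at 1; [4,8] uncovered → point at 8; [12,13] uncovered → point at 13; [14,15] uncovered → point at 15; [18,20] uncovered → point at 20; [23,24] uncovered → point at 24.
Points: 1, 8, 13, 15, 20, 24 (6 total).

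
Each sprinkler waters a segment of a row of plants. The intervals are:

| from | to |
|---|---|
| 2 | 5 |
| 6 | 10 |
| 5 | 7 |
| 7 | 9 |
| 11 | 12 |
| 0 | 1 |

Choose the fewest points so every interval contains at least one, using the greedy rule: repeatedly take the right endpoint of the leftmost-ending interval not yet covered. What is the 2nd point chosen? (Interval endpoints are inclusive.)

5

Sort by right endpoint; whenever an interval is uncovered, place a point at its right end.
By right end: [0,1]  [2,5]  [5,7]  [7,9]  [6,10]  [11,12]
[0,1] uncovered → point at 1; [2,5] uncovered → point at 5; [7,9] uncovered → point at 9; [11,12] uncovered → point at 12.
Points: 1, 5, 9, 12 (4 total).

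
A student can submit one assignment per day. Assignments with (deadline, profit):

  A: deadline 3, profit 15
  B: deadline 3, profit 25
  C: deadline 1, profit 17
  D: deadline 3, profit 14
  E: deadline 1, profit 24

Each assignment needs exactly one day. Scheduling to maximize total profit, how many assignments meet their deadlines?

3

Sort by profit descending; place each in the latest free slot ≤ its deadline.
Profit order: B=25 E=24 C=17 A=15 D=14
Assign: B→slot 3, E→slot 1, C skipped, A→slot 2, D skipped.
Slots: [1:E] [2:A] [3:B]
3 of 5 scheduled.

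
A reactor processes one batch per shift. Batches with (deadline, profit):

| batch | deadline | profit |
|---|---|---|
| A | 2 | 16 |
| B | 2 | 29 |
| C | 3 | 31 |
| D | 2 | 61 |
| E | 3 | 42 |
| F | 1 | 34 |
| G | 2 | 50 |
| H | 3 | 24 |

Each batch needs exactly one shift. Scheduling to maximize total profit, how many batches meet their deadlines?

3

Sort by profit descending; place each in the latest free slot ≤ its deadline.
Profit order: D=61 G=50 E=42 F=34 C=31 B=29 H=24 A=16
Assign: D→slot 2, G→slot 1, E→slot 3, F skipped, C skipped, B skipped, H skipped, A skipped.
Slots: [1:G] [2:D] [3:E]
3 of 8 scheduled.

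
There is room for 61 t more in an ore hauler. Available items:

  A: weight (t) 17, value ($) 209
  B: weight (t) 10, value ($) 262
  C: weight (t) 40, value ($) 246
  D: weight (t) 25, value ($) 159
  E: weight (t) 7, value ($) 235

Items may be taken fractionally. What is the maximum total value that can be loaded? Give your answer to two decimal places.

Sort by value per unit weight and fill in that order.
Order: E (235/7=33.57) > B (262/10=26.20) > A (209/17=12.29) > D (159/25=6.36) > C (246/40=6.15)
Fill: take E (7 @ 235) → take B (10 @ 262) → take A (17 @ 209) → take D (25 @ 159) → take 2/40 of C → 12.30; 61/61 used.
Total value = 877.30

877.30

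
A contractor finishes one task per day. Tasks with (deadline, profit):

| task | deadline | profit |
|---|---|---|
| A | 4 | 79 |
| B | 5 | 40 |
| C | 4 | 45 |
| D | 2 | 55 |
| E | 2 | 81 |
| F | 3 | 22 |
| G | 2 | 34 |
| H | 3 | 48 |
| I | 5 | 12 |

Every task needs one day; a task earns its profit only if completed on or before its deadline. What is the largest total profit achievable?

303

Take jobs in profit order; each goes to the latest open slot no later than its deadline.
Profit order: E=81 A=79 D=55 H=48 C=45 B=40 G=34 F=22 I=12
Assign: E→slot 2, A→slot 4, D→slot 1, H→slot 3, C skipped, B→slot 5, G skipped, F skipped, I skipped.
Slots: [1:D] [2:E] [3:H] [4:A] [5:B]
Profit = 55 + 81 + 48 + 79 + 40 = 303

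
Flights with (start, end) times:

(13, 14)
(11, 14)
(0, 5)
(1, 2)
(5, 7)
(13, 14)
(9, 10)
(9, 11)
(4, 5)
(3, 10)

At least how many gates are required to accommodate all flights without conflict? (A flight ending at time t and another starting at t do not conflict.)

starts: [0, 1, 3, 4, 5, 9, 9, 11, 13, 13]
ends:   [2, 5, 5, 7, 10, 10, 11, 14, 14, 14]
s0→1 s1→2 e2→1 s3→2 s4→3  — peak 3.

3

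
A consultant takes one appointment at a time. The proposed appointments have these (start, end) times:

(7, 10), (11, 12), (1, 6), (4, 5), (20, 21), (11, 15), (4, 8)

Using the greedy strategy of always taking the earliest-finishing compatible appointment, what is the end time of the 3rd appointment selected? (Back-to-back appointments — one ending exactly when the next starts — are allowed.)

Sort by end time and greedily take each interval whose start is ≥ the last chosen end.
Sorted by end: (4,5)  (1,6)  (4,8)  (7,10)  (11,12)  (11,15)  (20,21)
take (4,5); take (7,10); take (11,12); take (20,21).
Selected: (4,5) (7,10) (11,12) (20,21)

12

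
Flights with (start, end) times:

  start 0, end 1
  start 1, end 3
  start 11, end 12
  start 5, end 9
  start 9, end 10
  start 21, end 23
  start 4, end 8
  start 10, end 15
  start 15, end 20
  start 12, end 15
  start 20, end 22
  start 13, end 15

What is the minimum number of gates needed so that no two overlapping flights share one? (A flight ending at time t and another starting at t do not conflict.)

3

Count concurrent intervals with a sweep; the peak is the room count.
starts: [0, 1, 4, 5, 9, 10, 11, 12, 13, 15, 20, 21]
ends:   [1, 3, 8, 9, 10, 12, 15, 15, 15, 20, 22, 23]
s0→1 e1→0 s1→1 e3→0 s4→1 s5→2 e8→1 e9→0 s9→1 e10→0 s10→1 s11→2 e12→1 s12→2 s13→3  — peak 3.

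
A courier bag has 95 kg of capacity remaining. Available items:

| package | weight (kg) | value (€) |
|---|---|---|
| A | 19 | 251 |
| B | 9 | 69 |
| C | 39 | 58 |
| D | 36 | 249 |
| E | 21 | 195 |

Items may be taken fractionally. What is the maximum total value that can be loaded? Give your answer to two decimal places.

Order: A (251/19=13.21) > E (195/21=9.29) > B (69/9=7.67) > D (249/36=6.92) > C (58/39=1.49)
Fill: take A (19 @ 251) → take E (21 @ 195) → take B (9 @ 69) → take D (36 @ 249) → take 10/39 of C → 14.87; 95/95 used.
Total value = 778.87

778.87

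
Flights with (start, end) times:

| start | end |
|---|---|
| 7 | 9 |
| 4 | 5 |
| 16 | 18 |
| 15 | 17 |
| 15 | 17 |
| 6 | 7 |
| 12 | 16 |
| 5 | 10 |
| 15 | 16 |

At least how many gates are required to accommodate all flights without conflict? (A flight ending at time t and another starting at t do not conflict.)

Count concurrent intervals with a sweep; the peak is the room count.
starts: [4, 5, 6, 7, 12, 15, 15, 15, 16]
ends:   [5, 7, 9, 10, 16, 16, 17, 17, 18]
s4→1 e5→0 s5→1 s6→2 e7→1 s7→2 e9→1 e10→0 s12→1 s15→2 s15→3 s15→4  — peak 4.

4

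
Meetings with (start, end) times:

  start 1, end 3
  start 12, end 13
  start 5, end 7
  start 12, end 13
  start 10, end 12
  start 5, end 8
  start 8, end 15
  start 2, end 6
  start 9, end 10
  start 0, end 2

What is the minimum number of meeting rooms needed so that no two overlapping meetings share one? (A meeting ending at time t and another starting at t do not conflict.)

3

The answer is the maximum number of intervals overlapping at any instant.
Events (time:±→running): 0:+→1 1:+→2 2:-→1 2:+→2 3:-→1 5:+→2 5:+→3 … peak 3.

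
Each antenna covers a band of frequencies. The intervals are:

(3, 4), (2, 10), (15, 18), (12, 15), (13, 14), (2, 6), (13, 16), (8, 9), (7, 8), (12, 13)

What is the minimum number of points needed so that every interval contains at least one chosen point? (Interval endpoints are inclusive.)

By right end: [3,4]  [2,6]  [7,8]  [8,9]  [2,10]  [12,13]  [13,14]  [12,15]  [13,16]  [15,18]
[3,4] uncovered → point at 4; [7,8] uncovered → point at 8; [12,13] uncovered → point at 13; [15,18] uncovered → point at 18.
Points: 4, 8, 13, 18 (4 total).

4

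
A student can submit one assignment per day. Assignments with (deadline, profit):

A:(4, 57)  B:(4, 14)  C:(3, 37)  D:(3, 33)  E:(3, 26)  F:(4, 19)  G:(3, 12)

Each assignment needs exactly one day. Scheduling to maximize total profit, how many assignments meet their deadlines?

4

Take jobs in profit order; each goes to the latest open slot no later than its deadline.
Profit order: A=57 C=37 D=33 E=26 F=19 B=14 G=12
Assign: A→slot 4, C→slot 3, D→slot 2, E→slot 1, F skipped, B skipped, G skipped.
Slots: [1:E] [2:D] [3:C] [4:A]
4 of 7 scheduled.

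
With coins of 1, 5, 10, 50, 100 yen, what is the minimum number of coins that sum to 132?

6

132 − 1×100→32 − 3×10→2 − 2×1→0
Total coins = 1 + 3 + 2 = 6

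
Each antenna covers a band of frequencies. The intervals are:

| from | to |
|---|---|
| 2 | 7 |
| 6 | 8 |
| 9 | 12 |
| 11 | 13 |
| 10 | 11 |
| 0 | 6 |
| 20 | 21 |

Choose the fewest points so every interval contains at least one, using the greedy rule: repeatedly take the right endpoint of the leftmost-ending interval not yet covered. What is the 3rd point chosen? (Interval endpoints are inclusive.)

Sort by right endpoint; whenever an interval is uncovered, place a point at its right end.
By right end: [0,6]  [2,7]  [6,8]  [10,11]  [9,12]  [11,13]  [20,21]
[0,6] uncovered → point at 6; [10,11] uncovered → point at 11; [20,21] uncovered → point at 21.
Points: 6, 11, 21 (3 total).

21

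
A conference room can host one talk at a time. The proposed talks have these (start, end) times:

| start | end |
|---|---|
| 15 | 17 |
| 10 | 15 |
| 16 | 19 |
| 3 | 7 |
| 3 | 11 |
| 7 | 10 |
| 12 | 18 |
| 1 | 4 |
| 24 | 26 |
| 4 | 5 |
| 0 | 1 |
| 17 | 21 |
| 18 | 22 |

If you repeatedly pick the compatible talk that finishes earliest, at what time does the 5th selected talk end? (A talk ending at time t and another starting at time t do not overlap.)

15

Order by finish time; keep every interval that doesn't clash with the previous kept one.
By end time: (0,1), (1,4), (4,5), (3,7), (7,10), (3,11), (10,15), (15,17), (12,18), (16,19), (17,21), (18,22), (24,26).
Pick (0,1); next start ≥ 1 → (1,4); next start ≥ 4 → (4,5); next start ≥ 5 → (7,10); next start ≥ 10 → (10,15); next start ≥ 15 → (15,17); next start ≥ 17 → (17,21); next start ≥ 21 → (24,26).
Selected: (0,1) (1,4) (4,5) (7,10) (10,15) (15,17) (17,21) (24,26)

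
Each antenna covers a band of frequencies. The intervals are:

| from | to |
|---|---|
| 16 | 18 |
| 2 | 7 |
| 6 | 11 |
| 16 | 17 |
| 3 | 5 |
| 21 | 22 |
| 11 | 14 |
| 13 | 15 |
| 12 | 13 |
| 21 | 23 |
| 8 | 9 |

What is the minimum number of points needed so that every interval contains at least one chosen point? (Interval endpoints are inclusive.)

5

Sort by right endpoint; whenever an interval is uncovered, place a point at its right end.
By right end: [3,5]  [2,7]  [8,9]  [6,11]  [12,13]  [11,14]  [13,15]  [16,17]  [16,18]  [21,22]  [21,23]
[3,5] uncovered → point at 5; [8,9] uncovered → point at 9; [12,13] uncovered → point at 13; [16,17] uncovered → point at 17; [21,22] uncovered → point at 22.
Points: 5, 9, 13, 17, 22 (5 total).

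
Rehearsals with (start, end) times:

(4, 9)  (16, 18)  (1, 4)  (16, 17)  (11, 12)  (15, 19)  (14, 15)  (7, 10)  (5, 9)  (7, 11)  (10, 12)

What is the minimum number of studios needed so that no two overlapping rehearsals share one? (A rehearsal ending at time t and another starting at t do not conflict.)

4

Count concurrent intervals with a sweep; the peak is the room count.
starts: [1, 4, 5, 7, 7, 10, 11, 14, 15, 16, 16]
ends:   [4, 9, 9, 10, 11, 12, 12, 15, 17, 18, 19]
s1→1 e4→0 s4→1 s5→2 s7→3 s7→4  — peak 4.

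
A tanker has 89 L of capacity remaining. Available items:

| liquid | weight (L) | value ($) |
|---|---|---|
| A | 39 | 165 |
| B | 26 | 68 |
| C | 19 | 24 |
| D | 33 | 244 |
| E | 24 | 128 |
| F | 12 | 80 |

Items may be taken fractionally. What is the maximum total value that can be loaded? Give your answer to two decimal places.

Greedy by value/weight ratio, highest first.
Order: D (244/33=7.39) > F (80/12=6.67) > E (128/24=5.33) > A (165/39=4.23) > B (68/26=2.62) > C (24/19=1.26)
Fill: take D (33 @ 244) → take F (12 @ 80) → take E (24 @ 128) → take 20/39 of A → 84.62; 89/89 used.
Total value = 536.62

536.62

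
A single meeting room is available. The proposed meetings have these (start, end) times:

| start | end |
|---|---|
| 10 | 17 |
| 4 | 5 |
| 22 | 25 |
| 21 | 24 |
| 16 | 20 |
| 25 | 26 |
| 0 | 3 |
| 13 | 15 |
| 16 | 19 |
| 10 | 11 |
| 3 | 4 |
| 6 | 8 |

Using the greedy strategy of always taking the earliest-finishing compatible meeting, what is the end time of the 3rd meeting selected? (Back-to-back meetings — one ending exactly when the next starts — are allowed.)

5

Order by finish time; keep every interval that doesn't clash with the previous kept one.
Sorted by end: (0,3)  (3,4)  (4,5)  (6,8)  (10,11)  (13,15)  (10,17)  (16,19)  (16,20)  (21,24)  (22,25)  (25,26)
take (0,3); take (3,4); take (4,5); take (6,8); take (10,11); take (13,15); skip (10,17); take (16,19); skip (16,20); take (21,24); take (25,26).
Selected: (0,3) (3,4) (4,5) (6,8) (10,11) (13,15) (16,19) (21,24) (25,26)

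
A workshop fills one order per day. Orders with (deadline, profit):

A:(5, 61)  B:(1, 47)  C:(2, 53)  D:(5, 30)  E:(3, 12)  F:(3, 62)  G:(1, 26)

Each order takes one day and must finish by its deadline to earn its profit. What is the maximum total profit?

Take jobs in profit order; each goes to the latest open slot no later than its deadline.
By profit: F(d3,62), A(d5,61), C(d2,53), B(d1,47), D(d5,30), G(d1,26), E(d3,12)
F→slot 3; A→slot 5; C→slot 2; B→slot 1; D→slot 4; G skipped; E skipped.
Profit = 47 + 53 + 62 + 30 + 61 = 253

253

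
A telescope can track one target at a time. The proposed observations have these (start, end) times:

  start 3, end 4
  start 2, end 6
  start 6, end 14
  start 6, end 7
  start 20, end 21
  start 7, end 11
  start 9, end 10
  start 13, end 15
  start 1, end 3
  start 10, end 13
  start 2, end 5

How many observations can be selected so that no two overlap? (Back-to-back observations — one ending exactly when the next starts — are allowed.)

Sorted by end: (1,3)  (3,4)  (2,5)  (2,6)  (6,7)  (9,10)  (7,11)  (10,13)  (6,14)  (13,15)  (20,21)
take (1,3); take (3,4); skip (2,5); skip (2,6); take (6,7); take (9,10); take (10,13); take (13,15); take (20,21).
Selected 7 observations.

7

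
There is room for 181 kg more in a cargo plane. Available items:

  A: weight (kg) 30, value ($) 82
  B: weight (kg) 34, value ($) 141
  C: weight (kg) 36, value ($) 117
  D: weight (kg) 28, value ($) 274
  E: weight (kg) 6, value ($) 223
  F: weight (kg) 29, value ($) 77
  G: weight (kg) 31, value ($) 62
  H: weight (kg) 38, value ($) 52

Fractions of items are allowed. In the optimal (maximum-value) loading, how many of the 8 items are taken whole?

6

Sort by value per unit weight and fill in that order.
Order: E (223/6=37.17) > D (274/28=9.79) > B (141/34=4.15) > C (117/36=3.25) > A (82/30=2.73) > F (77/29=2.66) > G (62/31=2.00) > H (52/38=1.37)
Fill: take E (6 @ 223) → take D (28 @ 274) → take B (34 @ 141) → take C (36 @ 117) → take A (30 @ 82) → take F (29 @ 77) → take 18/31 of G → 36.00; 181/181 used.
6 item(s) taken whole; one partial (take 18/31 of G).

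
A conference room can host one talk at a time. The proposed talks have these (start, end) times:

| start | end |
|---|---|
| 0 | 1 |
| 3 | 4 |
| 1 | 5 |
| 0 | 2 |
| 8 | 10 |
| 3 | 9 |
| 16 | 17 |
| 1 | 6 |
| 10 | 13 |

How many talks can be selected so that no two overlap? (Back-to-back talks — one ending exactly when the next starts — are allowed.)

Order by finish time; keep every interval that doesn't clash with the previous kept one.
Sorted by end: (0,1)  (0,2)  (3,4)  (1,5)  (1,6)  (3,9)  (8,10)  (10,13)  (16,17)
take (0,1); skip (0,2); take (3,4); take (8,10); take (10,13); take (16,17).
Selected 5 talks.

5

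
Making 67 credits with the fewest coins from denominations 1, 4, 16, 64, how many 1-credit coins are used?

Use the largest denomination that fits, subtract, and repeat.
67 − 1×64→3 − 3×1→0
Count of 1: 3

3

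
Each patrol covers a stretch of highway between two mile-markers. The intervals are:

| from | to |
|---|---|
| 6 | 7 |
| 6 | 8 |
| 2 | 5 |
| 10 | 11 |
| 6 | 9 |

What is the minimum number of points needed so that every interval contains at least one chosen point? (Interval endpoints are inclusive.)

3

Sort by right endpoint; whenever an interval is uncovered, place a point at its right end.
By right end: [2,5]  [6,7]  [6,8]  [6,9]  [10,11]
[2,5] uncovered → point at 5; [6,7] uncovered → point at 7; [10,11] uncovered → point at 11.
Points: 5, 7, 11 (3 total).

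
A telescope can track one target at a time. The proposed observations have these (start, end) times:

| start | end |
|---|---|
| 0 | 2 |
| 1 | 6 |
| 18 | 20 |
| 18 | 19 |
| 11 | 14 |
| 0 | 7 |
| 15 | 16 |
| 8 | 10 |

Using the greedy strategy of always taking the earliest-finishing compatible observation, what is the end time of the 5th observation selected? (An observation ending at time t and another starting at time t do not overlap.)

Order by finish time; keep every interval that doesn't clash with the previous kept one.
By end time: (0,2), (1,6), (0,7), (8,10), (11,14), (15,16), (18,19), (18,20).
Pick (0,2); next start ≥ 2 → (8,10); next start ≥ 10 → (11,14); next start ≥ 14 → (15,16); next start ≥ 16 → (18,19).
Selected: (0,2) (8,10) (11,14) (15,16) (18,19)

19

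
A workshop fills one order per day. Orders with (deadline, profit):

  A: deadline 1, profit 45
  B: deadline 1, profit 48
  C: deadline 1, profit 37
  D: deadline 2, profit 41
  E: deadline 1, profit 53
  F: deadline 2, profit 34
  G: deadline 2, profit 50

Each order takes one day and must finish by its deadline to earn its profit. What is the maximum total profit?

Profit order: E=53 G=50 B=48 A=45 D=41 C=37 F=34
Assign: E→slot 1, G→slot 2, B skipped, A skipped, D skipped, C skipped, F skipped.
Slots: [1:E] [2:G]
Profit = 53 + 50 = 103

103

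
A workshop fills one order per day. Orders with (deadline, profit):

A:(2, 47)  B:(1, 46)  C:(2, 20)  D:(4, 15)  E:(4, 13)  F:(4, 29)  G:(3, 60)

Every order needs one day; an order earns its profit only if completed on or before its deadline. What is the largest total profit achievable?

182

Sort by profit descending; place each in the latest free slot ≤ its deadline.
Profit order: G=60 A=47 B=46 F=29 C=20 D=15 E=13
Assign: G→slot 3, A→slot 2, B→slot 1, F→slot 4, C skipped, D skipped, E skipped.
Slots: [1:B] [2:A] [3:G] [4:F]
Profit = 46 + 47 + 60 + 29 = 182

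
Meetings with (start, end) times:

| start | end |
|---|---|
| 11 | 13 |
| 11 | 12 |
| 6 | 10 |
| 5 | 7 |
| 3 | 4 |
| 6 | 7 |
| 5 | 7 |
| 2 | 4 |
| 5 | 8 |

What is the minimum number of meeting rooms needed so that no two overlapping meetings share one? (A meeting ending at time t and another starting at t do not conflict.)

starts: [2, 3, 5, 5, 5, 6, 6, 11, 11]
ends:   [4, 4, 7, 7, 7, 8, 10, 12, 13]
s2→1 s3→2 e4→1 e4→0 s5→1 s5→2 s5→3 s6→4 s6→5  — peak 5.

5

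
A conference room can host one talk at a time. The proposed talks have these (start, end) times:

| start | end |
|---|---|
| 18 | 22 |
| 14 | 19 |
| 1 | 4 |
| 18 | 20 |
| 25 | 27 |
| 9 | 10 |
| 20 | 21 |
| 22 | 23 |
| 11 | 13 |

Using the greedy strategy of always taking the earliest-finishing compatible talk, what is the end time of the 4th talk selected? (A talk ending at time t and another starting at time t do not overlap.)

19

Order by finish time; keep every interval that doesn't clash with the previous kept one.
Sorted by end: (1,4)  (9,10)  (11,13)  (14,19)  (18,20)  (20,21)  (18,22)  (22,23)  (25,27)
take (1,4); take (9,10); take (11,13); take (14,19); take (20,21); take (22,23); take (25,27).
Selected: (1,4) (9,10) (11,13) (14,19) (20,21) (22,23) (25,27)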